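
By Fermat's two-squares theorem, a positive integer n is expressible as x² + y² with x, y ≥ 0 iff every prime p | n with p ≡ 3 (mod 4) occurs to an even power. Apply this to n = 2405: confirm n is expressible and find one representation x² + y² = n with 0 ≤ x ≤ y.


Step 1: Factor n = 2405 = 5 · 13 · 37.
Step 2: Check the mod-4 condition on each prime factor: 5 ≡ 1 (mod 4), exponent 1; 13 ≡ 1 (mod 4), exponent 1; 37 ≡ 1 (mod 4), exponent 1.
All primes ≡ 3 (mod 4) appear to even exponent (or don't appear), so by the two-squares theorem n IS expressible as a sum of two squares.
Step 3: Build a representation. Here n = 5 · 13 · 37 is a product of primes ≡ 1 (mod 4). Each prime p ≡ 1 (mod 4) is itself a sum of two squares; find a² by testing p − a² for a perfect square:
  5: 5 − 1² = 4 = 2² ⇒ 5 = 1² + 2².
  13: 13 − 1² = 12, 13 − 2² = 9 = 3² ⇒ 13 = 2² + 3².
  37: 37 − 1² = 36 = 6² ⇒ 37 = 1² + 6².
  Combine using the Brahmagupta–Fibonacci identity (a² + b²)(c² + d²) = (ac − bd)² + (ad + bc)² = (ac + bd)² + (ad − bc)²:
  5 · 13 = 65: from (1² + 2²)(2² + 3²), take (1·2 − 2·3, 1·3 + 2·2) = (2 − 6, 3 + 4) = (-4, 7); dropping signs (only squares matter) gives (4, 7); check 4² + 7² = 16 + 49 = 65 ✓.
  65 · 37 = 2405: from (4² + 7²)(1² + 6²), take (4·1 − 7·6, 4·6 + 7·1) = (4 − 42, 24 + 7) = (-38, 31); dropping signs (only squares matter) gives (38, 31); check 38² + 31² = 1444 + 961 = 2405 ✓.
Step 4: Order so x ≤ y and verify: 31² + 38² = 961 + 1444 = 2405 = n. ✓

n = 2405 = 31² + 38² (one valid representation with x ≤ y).


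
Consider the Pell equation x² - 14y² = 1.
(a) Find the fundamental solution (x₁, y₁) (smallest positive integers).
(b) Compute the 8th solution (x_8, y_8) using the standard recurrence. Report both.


Step 1: Find the fundamental solution (x₁, y₁) of x² - 14y² = 1.
  Expand √14 as a continued fraction. a₀ = ⌊√14⌋ = 3; iterate m_{k+1} = d_k·a_k − m_k, d_{k+1} = (14 − m_{k+1}²)/d_k, a_{k+1} = ⌊(a₀ + m_{k+1})/d_{k+1}⌋ (starting m₀ = 0, d₀ = 1), with convergents p_k = a_k·p_{k-1} + p_{k-2}, q_k = a_k·q_{k-1} + q_{k-2} (p₋₁ = 1, q₋₁ = 0):
  k = 0: a₀ = 3; p₀/q₀ = 3/1; p₀² − 14·q₀² = 9 − 14 = -5.
  k = 1: m = 3, d = 5, a = ⌊(3 + 3)/5⌋ = 1; p/q = (1·3 + 1)/(1·1 + 0) = 4/1; p² − 14·q² = 16 − 14 = 2.
  k = 2: m = 2, d = 2, a = ⌊(3 + 2)/2⌋ = 2; p/q = (2·4 + 3)/(2·1 + 1) = 11/3; p² − 14·q² = 121 − 126 = -5.
  k = 3: m = 2, d = 5, a = ⌊(3 + 2)/5⌋ = 1; p/q = (1·11 + 4)/(1·3 + 1) = 15/4; p² − 14·q² = 225 − 224 = 1.
  The first convergent with p² − 14·q² = 1 gives the fundamental solution (x₁, y₁) = (15, 4).
Step 2: Apply the recurrence (x_{n+1}, y_{n+1}) = (x₁x_n + 14y₁y_n, x₁y_n + y₁x_n) repeatedly.
  From (x_1, y_1) = (15, 4): x_2 = 15·15 + 14·4·4 = 449; y_2 = 15·4 + 4·15 = 120.
  From (x_2, y_2) = (449, 120): x_3 = 15·449 + 14·4·120 = 13455; y_3 = 15·120 + 4·449 = 3596.
  From (x_3, y_3) = (13455, 3596): x_4 = 15·13455 + 14·4·3596 = 403201; y_4 = 15·3596 + 4·13455 = 107760.
  From (x_4, y_4) = (403201, 107760): x_5 = 15·403201 + 14·4·107760 = 12082575; y_5 = 15·107760 + 4·403201 = 3229204.
  From (x_5, y_5) = (12082575, 3229204): x_6 = 15·12082575 + 14·4·3229204 = 362074049; y_6 = 15·3229204 + 4·12082575 = 96768360.
  From (x_6, y_6) = (362074049, 96768360): x_7 = 15·362074049 + 14·4·96768360 = 10850138895; y_7 = 15·96768360 + 4·362074049 = 2899821596.
  From (x_7, y_7) = (10850138895, 2899821596): x_8 = 15·10850138895 + 14·4·2899821596 = 325142092801; y_8 = 15·2899821596 + 4·10850138895 = 86897879520.
Step 3: Verify x_8² - 14·y_8² = 105717380511014096025601 - 105717380511014096025600 = 1 (should be 1). ✓

(x_1, y_1) = (15, 4); (x_8, y_8) = (325142092801, 86897879520).


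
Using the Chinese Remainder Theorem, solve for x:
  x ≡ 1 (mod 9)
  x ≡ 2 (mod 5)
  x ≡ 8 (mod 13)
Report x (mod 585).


Moduli 9, 5, 13 are pairwise coprime; by CRT there is a unique solution modulo M = 9 · 5 · 13 = 585.
Solve pairwise, accumulating the modulus:
  Start with x ≡ 1 (mod 9).
  Combine with x ≡ 2 (mod 5): since gcd(9, 5) = 1, we get a unique residue mod 45.
    Write x = 1 + 9·t and substitute into x ≡ 2 (mod 5): 9·t ≡ 2 − 1 = 1 (mod 5).
    Reduce coefficients mod 5: 4·t ≡ 1 (mod 5).
    The inverse of 4 mod 5 is 4 (since 4·4 = 16 = 3·5 + 1), so t ≡ 4·1 = 4 ≡ 4 (mod 5).
    Then x = 1 + 9·4 = 37, valid modulo lcm(9, 5) = 45: x ≡ 37 (mod 45).
  Combine with x ≡ 8 (mod 13): since gcd(45, 13) = 1, we get a unique residue mod 585.
    Write x = 37 + 45·t and substitute into x ≡ 8 (mod 13): 45·t ≡ 8 − 37 = -29 (mod 13).
    Reduce coefficients mod 13: 6·t ≡ 10 (mod 13).
    The inverse of 6 mod 13 is 11 (since 6·11 = 66 = 5·13 + 1), so t ≡ 11·10 = 110 ≡ 6 (mod 13).
    Then x = 37 + 45·6 = 307, valid modulo lcm(45, 13) = 585: x ≡ 307 (mod 585).
Verify: 307 mod 9 = 1 ✓, 307 mod 5 = 2 ✓, 307 mod 13 = 8 ✓.

x ≡ 307 (mod 585).


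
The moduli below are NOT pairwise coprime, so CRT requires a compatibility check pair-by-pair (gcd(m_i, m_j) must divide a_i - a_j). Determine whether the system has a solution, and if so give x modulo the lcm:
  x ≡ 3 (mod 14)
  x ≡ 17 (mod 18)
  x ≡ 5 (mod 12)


Moduli 14, 18, 12 are not pairwise coprime, so CRT works modulo lcm(m_i) when all pairwise compatibility conditions hold.
Pairwise compatibility: gcd(m_i, m_j) must divide a_i - a_j for every pair.
Merge one congruence at a time:
  Start: x ≡ 3 (mod 14).
  Combine with x ≡ 17 (mod 18): gcd(14, 18) = 2; 17 - 3 = 14, which IS divisible by 2, so compatible.
    Write x = 3 + 14·t and substitute into x ≡ 17 (mod 18): 14·t ≡ 17 − 3 = 14 (mod 18).
    Divide the congruence (and modulus) by g = 2: 7·t ≡ 7 (mod 9).
    The inverse of 7 mod 9 is 4 (since 7·4 = 28 = 3·9 + 1), so t ≡ 4·7 = 28 ≡ 1 (mod 9).
    Then x = 3 + 14·1 = 17, valid modulo lcm(14, 18) = 126: x ≡ 17 (mod 126).
  Combine with x ≡ 5 (mod 12): gcd(126, 12) = 6; 5 - 17 = -12, which IS divisible by 6, so compatible.
    Write x = 17 + 126·t and substitute into x ≡ 5 (mod 12): 126·t ≡ 5 − 17 = -12 (mod 12).
    Divide the congruence (and modulus) by g = 6: 21·t ≡ -2 (mod 2).
    Reduce coefficients mod 2: 1·t ≡ 0 (mod 2).
    So t ≡ 0 (mod 2).
    Then x = 17 + 126·0 = 17, valid modulo lcm(126, 12) = 252: x ≡ 17 (mod 252).
Verify: 17 mod 14 = 3, 17 mod 18 = 17, 17 mod 12 = 5.

x ≡ 17 (mod 252).


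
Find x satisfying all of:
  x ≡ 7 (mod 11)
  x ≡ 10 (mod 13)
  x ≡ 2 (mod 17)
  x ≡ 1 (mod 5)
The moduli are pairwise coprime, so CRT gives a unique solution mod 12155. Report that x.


Product of moduli M = 11 · 13 · 17 · 5 = 12155.
Merge one congruence at a time:
  Start: x ≡ 7 (mod 11).
  Combine with x ≡ 10 (mod 13); new modulus lcm = 143.
    Write x = 7 + 11·t and substitute into x ≡ 10 (mod 13): 11·t ≡ 10 − 7 = 3 (mod 13).
    The inverse of 11 mod 13 is 6 (since 11·6 = 66 = 5·13 + 1), so t ≡ 6·3 = 18 ≡ 5 (mod 13).
    Then x = 7 + 11·5 = 62, valid modulo lcm(11, 13) = 143: x ≡ 62 (mod 143).
  Combine with x ≡ 2 (mod 17); new modulus lcm = 2431.
    Write x = 62 + 143·t and substitute into x ≡ 2 (mod 17): 143·t ≡ 2 − 62 = -60 (mod 17).
    Reduce coefficients mod 17: 7·t ≡ 8 (mod 17).
    The inverse of 7 mod 17 is 5 (since 7·5 = 35 = 2·17 + 1), so t ≡ 5·8 = 40 ≡ 6 (mod 17).
    Then x = 62 + 143·6 = 920, valid modulo lcm(143, 17) = 2431: x ≡ 920 (mod 2431).
  Combine with x ≡ 1 (mod 5); new modulus lcm = 12155.
    Write x = 920 + 2431·t and substitute into x ≡ 1 (mod 5): 2431·t ≡ 1 − 920 = -919 (mod 5).
    Reduce coefficients mod 5: 1·t ≡ 1 (mod 5).
    So t ≡ 1 (mod 5).
    Then x = 920 + 2431·1 = 3351, valid modulo lcm(2431, 5) = 12155: x ≡ 3351 (mod 12155).
Verify against each original: 3351 mod 11 = 7, 3351 mod 13 = 10, 3351 mod 17 = 2, 3351 mod 5 = 1.

x ≡ 3351 (mod 12155).


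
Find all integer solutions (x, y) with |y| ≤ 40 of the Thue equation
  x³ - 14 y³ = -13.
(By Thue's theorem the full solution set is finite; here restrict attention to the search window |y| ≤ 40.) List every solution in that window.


The equation is x³ - 14y³ = -13. For fixed y, x³ = 14·y³ − 13, so a solution requires the RHS to be a perfect cube.
Strategy: iterate y from -40 to 40, compute RHS = 14·y³ − 13, and check whether it is a (positive or negative) perfect cube.
Check small values of y:
  y = 0: RHS = -13 is not a perfect cube.
  y = 1: RHS = 1 = (1)³ ⇒ x = 1 works.
  y = -1: RHS = -27 = (-3)³ ⇒ x = -3 works.
  y = 2: RHS = 99 is not a perfect cube.
  y = -2: RHS = -125 = (-5)³ ⇒ x = -5 works.
  y = 3: RHS = 365 is not a perfect cube.
  y = -3: RHS = -391 is not a perfect cube.
Continuing the search up to |y| = 40 finds no further solutions beyond those listed.
Collected solutions: (1, 1), (-3, -1), (-5, -2).

Solutions (with |y| ≤ 40): (1, 1), (-3, -1), (-5, -2).


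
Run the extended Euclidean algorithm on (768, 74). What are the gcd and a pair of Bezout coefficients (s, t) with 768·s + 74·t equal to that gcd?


Euclidean algorithm on (768, 74) — divide until remainder is 0:
  768 = 10 · 74 + 28
  74 = 2 · 28 + 18
  28 = 1 · 18 + 10
  18 = 1 · 10 + 8
  10 = 1 · 8 + 2
  8 = 4 · 2 + 0
gcd(768, 74) = 2.
Track Bezout coefficients alongside the remainders: start with r₀ = 768 = a·1 + b·0 (s = 1, t = 0) and r₁ = 74 = a·0 + b·1 (s = 0, t = 1); each new remainder r_{k+1} = r_{k-1} − q_k·r_k inherits s_{k+1} = s_{k-1} − q_k·s_k, t_{k+1} = t_{k-1} − q_k·t_k, so r_k = a·s_k + b·t_k at every step:
  q = 10: r = 28, s = 1 − 10·0 = 1, t = 0 − 10·1 = -10  (check: 768·1 + 74·(-10) = 28)
  q = 2: r = 18, s = 0 − 2·1 = -2, t = 1 − 2·(-10) = 21  (check: 768·(-2) + 74·21 = 18)
  q = 1: r = 10, s = 1 − 1·(-2) = 3, t = -10 − 1·21 = -31  (check: 768·3 + 74·(-31) = 10)
  q = 1: r = 8, s = -2 − 1·3 = -5, t = 21 − 1·(-31) = 52  (check: 768·(-5) + 74·52 = 8)
  q = 1: r = 2, s = 3 − 1·(-5) = 8, t = -31 − 1·52 = -83  (check: 768·8 + 74·(-83) = 2)
The row with r = 2 (the gcd) gives the Bezout coefficients s = 8, t = -83.
Result: 768 · (8) + 74 · (-83) = 2.

gcd(768, 74) = 2; s = 8, t = -83 (check: 768·8 + 74·(-83) = 2).


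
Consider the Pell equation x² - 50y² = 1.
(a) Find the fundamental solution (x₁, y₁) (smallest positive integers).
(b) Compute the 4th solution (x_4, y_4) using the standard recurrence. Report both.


Step 1: Find the fundamental solution (x₁, y₁) of x² - 50y² = 1.
  Expand √50 as a continued fraction. a₀ = ⌊√50⌋ = 7; iterate m_{k+1} = d_k·a_k − m_k, d_{k+1} = (50 − m_{k+1}²)/d_k, a_{k+1} = ⌊(a₀ + m_{k+1})/d_{k+1}⌋ (starting m₀ = 0, d₀ = 1), with convergents p_k = a_k·p_{k-1} + p_{k-2}, q_k = a_k·q_{k-1} + q_{k-2} (p₋₁ = 1, q₋₁ = 0):
  k = 0: a₀ = 7; p₀/q₀ = 7/1; p₀² − 50·q₀² = 49 − 50 = -1.
  k = 1: m = 7, d = 1, a = ⌊(7 + 7)/1⌋ = 14; p/q = (14·7 + 1)/(14·1 + 0) = 99/14; p² − 50·q² = 9801 − 9800 = 1.
  The first convergent with p² − 50·q² = 1 gives the fundamental solution (x₁, y₁) = (99, 14).
Step 2: Apply the recurrence (x_{n+1}, y_{n+1}) = (x₁x_n + 50y₁y_n, x₁y_n + y₁x_n) repeatedly.
  From (x_1, y_1) = (99, 14): x_2 = 99·99 + 50·14·14 = 19601; y_2 = 99·14 + 14·99 = 2772.
  From (x_2, y_2) = (19601, 2772): x_3 = 99·19601 + 50·14·2772 = 3880899; y_3 = 99·2772 + 14·19601 = 548842.
  From (x_3, y_3) = (3880899, 548842): x_4 = 99·3880899 + 50·14·548842 = 768398401; y_4 = 99·548842 + 14·3880899 = 108667944.
Step 3: Verify x_4² - 50·y_4² = 590436102659356801 - 590436102659356800 = 1 (should be 1). ✓

(x_1, y_1) = (99, 14); (x_4, y_4) = (768398401, 108667944).


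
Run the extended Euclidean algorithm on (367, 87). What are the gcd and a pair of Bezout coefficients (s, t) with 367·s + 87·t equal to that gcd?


Euclidean algorithm on (367, 87) — divide until remainder is 0:
  367 = 4 · 87 + 19
  87 = 4 · 19 + 11
  19 = 1 · 11 + 8
  11 = 1 · 8 + 3
  8 = 2 · 3 + 2
  3 = 1 · 2 + 1
  2 = 2 · 1 + 0
gcd(367, 87) = 1.
Track Bezout coefficients alongside the remainders: start with r₀ = 367 = a·1 + b·0 (s = 1, t = 0) and r₁ = 87 = a·0 + b·1 (s = 0, t = 1); each new remainder r_{k+1} = r_{k-1} − q_k·r_k inherits s_{k+1} = s_{k-1} − q_k·s_k, t_{k+1} = t_{k-1} − q_k·t_k, so r_k = a·s_k + b·t_k at every step:
  q = 4: r = 19, s = 1 − 4·0 = 1, t = 0 − 4·1 = -4  (check: 367·1 + 87·(-4) = 19)
  q = 4: r = 11, s = 0 − 4·1 = -4, t = 1 − 4·(-4) = 17  (check: 367·(-4) + 87·17 = 11)
  q = 1: r = 8, s = 1 − 1·(-4) = 5, t = -4 − 1·17 = -21  (check: 367·5 + 87·(-21) = 8)
  q = 1: r = 3, s = -4 − 1·5 = -9, t = 17 − 1·(-21) = 38  (check: 367·(-9) + 87·38 = 3)
  q = 2: r = 2, s = 5 − 2·(-9) = 23, t = -21 − 2·38 = -97  (check: 367·23 + 87·(-97) = 2)
  q = 1: r = 1, s = -9 − 1·23 = -32, t = 38 − 1·(-97) = 135  (check: 367·(-32) + 87·135 = 1)
The row with r = 1 (the gcd) gives the Bezout coefficients s = -32, t = 135.
Result: 367 · (-32) + 87 · (135) = 1.

gcd(367, 87) = 1; s = -32, t = 135 (check: 367·(-32) + 87·135 = 1).


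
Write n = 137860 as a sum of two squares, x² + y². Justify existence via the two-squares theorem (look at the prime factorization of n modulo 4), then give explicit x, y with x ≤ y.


Step 1: Factor n = 137860 = 2^2 · 5 · 61 · 113.
Step 2: Check the mod-4 condition on each prime factor: 2 = 2 (special); 5 ≡ 1 (mod 4), exponent 1; 61 ≡ 1 (mod 4), exponent 1; 113 ≡ 1 (mod 4), exponent 1.
All primes ≡ 3 (mod 4) appear to even exponent (or don't appear), so by the two-squares theorem n IS expressible as a sum of two squares.
Step 3: Build a representation. Group n = k² · m with k = 2 and m = 5 · 61 · 113 = 34465 (a product of primes ≡ 1 (mod 4)); a representation of m scales to one of n via (k·x)² + (k·y)² = k²(x² + y²). Each prime p ≡ 1 (mod 4) is itself a sum of two squares; find a² by testing p − a² for a perfect square:
  5: 5 − 1² = 4 = 2² ⇒ 5 = 1² + 2².
  61: 61 − 1² = 60, 61 − 2² = 57, 61 − 3² = 52, 61 − 4² = 45, 61 − 5² = 36 = 6² ⇒ 61 = 5² + 6².
  113: 113 − 1² = 112, 113 − 2² = 109, 113 − 3² = 104, 113 − 4² = 97, 113 − 5² = 88, 113 − 6² = 77, 113 − 7² = 64 = 8² ⇒ 113 = 7² + 8².
  Combine using the Brahmagupta–Fibonacci identity (a² + b²)(c² + d²) = (ac − bd)² + (ad + bc)² = (ac + bd)² + (ad − bc)²:
  5 · 61 = 305: from (1² + 2²)(5² + 6²), take (1·5 − 2·6, 1·6 + 2·5) = (5 − 12, 6 + 10) = (-7, 16); dropping signs (only squares matter) gives (7, 16); check 7² + 16² = 49 + 256 = 305 ✓.
  305 · 113 = 34465: from (7² + 16²)(7² + 8²), take (7·7 − 16·8, 7·8 + 16·7) = (49 − 128, 56 + 112) = (-79, 168); dropping signs (only squares matter) gives (79, 168); check 79² + 168² = 6241 + 28224 = 34465 ✓.
  Scale by k = 2: (2·79, 2·168) = (158, 336).
Step 4: Order so x ≤ y and verify: 158² + 336² = 24964 + 112896 = 137860 = n. ✓

n = 137860 = 158² + 336² (one valid representation with x ≤ y).


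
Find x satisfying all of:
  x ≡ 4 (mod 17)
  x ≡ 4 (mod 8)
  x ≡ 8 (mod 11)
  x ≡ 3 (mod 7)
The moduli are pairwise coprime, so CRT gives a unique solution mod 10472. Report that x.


Product of moduli M = 17 · 8 · 11 · 7 = 10472.
Merge one congruence at a time:
  Start: x ≡ 4 (mod 17).
  Combine with x ≡ 4 (mod 8); new modulus lcm = 136.
    Write x = 4 + 17·t and substitute into x ≡ 4 (mod 8): 17·t ≡ 4 − 4 = 0 (mod 8).
    Reduce coefficients mod 8: 1·t ≡ 0 (mod 8).
    So t ≡ 0 (mod 8).
    Then x = 4 + 17·0 = 4, valid modulo lcm(17, 8) = 136: x ≡ 4 (mod 136).
  Combine with x ≡ 8 (mod 11); new modulus lcm = 1496.
    Write x = 4 + 136·t and substitute into x ≡ 8 (mod 11): 136·t ≡ 8 − 4 = 4 (mod 11).
    Reduce coefficients mod 11: 4·t ≡ 4 (mod 11).
    The inverse of 4 mod 11 is 3 (since 4·3 = 12 = 1·11 + 1), so t ≡ 3·4 = 12 ≡ 1 (mod 11).
    Then x = 4 + 136·1 = 140, valid modulo lcm(136, 11) = 1496: x ≡ 140 (mod 1496).
  Combine with x ≡ 3 (mod 7); new modulus lcm = 10472.
    Write x = 140 + 1496·t and substitute into x ≡ 3 (mod 7): 1496·t ≡ 3 − 140 = -137 (mod 7).
    Reduce coefficients mod 7: 5·t ≡ 3 (mod 7).
    The inverse of 5 mod 7 is 3 (since 5·3 = 15 = 2·7 + 1), so t ≡ 3·3 = 9 ≡ 2 (mod 7).
    Then x = 140 + 1496·2 = 3132, valid modulo lcm(1496, 7) = 10472: x ≡ 3132 (mod 10472).
Verify against each original: 3132 mod 17 = 4, 3132 mod 8 = 4, 3132 mod 11 = 8, 3132 mod 7 = 3.

x ≡ 3132 (mod 10472).


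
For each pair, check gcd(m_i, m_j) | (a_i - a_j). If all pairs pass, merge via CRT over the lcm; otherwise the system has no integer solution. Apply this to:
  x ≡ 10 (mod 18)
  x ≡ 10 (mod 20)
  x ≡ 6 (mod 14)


Moduli 18, 20, 14 are not pairwise coprime, so CRT works modulo lcm(m_i) when all pairwise compatibility conditions hold.
Pairwise compatibility: gcd(m_i, m_j) must divide a_i - a_j for every pair.
Merge one congruence at a time:
  Start: x ≡ 10 (mod 18).
  Combine with x ≡ 10 (mod 20): gcd(18, 20) = 2; 10 - 10 = 0, which IS divisible by 2, so compatible.
    Write x = 10 + 18·t and substitute into x ≡ 10 (mod 20): 18·t ≡ 10 − 10 = 0 (mod 20).
    Divide the congruence (and modulus) by g = 2: 9·t ≡ 0 (mod 10).
    The inverse of 9 mod 10 is 9 (since 9·9 = 81 = 8·10 + 1), so t ≡ 9·0 = 0 ≡ 0 (mod 10).
    Then x = 10 + 18·0 = 10, valid modulo lcm(18, 20) = 180: x ≡ 10 (mod 180).
  Combine with x ≡ 6 (mod 14): gcd(180, 14) = 2; 6 - 10 = -4, which IS divisible by 2, so compatible.
    Write x = 10 + 180·t and substitute into x ≡ 6 (mod 14): 180·t ≡ 6 − 10 = -4 (mod 14).
    Divide the congruence (and modulus) by g = 2: 90·t ≡ -2 (mod 7).
    Reduce coefficients mod 7: 6·t ≡ 5 (mod 7).
    The inverse of 6 mod 7 is 6 (since 6·6 = 36 = 5·7 + 1), so t ≡ 6·5 = 30 ≡ 2 (mod 7).
    Then x = 10 + 180·2 = 370, valid modulo lcm(180, 14) = 1260: x ≡ 370 (mod 1260).
Verify: 370 mod 18 = 10, 370 mod 20 = 10, 370 mod 14 = 6.

x ≡ 370 (mod 1260).


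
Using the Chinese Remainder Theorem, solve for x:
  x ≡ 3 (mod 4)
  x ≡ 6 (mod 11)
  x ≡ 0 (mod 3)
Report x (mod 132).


Moduli 4, 11, 3 are pairwise coprime; by CRT there is a unique solution modulo M = 4 · 11 · 3 = 132.
Solve pairwise, accumulating the modulus:
  Start with x ≡ 3 (mod 4).
  Combine with x ≡ 6 (mod 11): since gcd(4, 11) = 1, we get a unique residue mod 44.
    Write x = 3 + 4·t and substitute into x ≡ 6 (mod 11): 4·t ≡ 6 − 3 = 3 (mod 11).
    The inverse of 4 mod 11 is 3 (since 4·3 = 12 = 1·11 + 1), so t ≡ 3·3 = 9 ≡ 9 (mod 11).
    Then x = 3 + 4·9 = 39, valid modulo lcm(4, 11) = 44: x ≡ 39 (mod 44).
  Combine with x ≡ 0 (mod 3): since gcd(44, 3) = 1, we get a unique residue mod 132.
    Write x = 39 + 44·t and substitute into x ≡ 0 (mod 3): 44·t ≡ 0 − 39 = -39 (mod 3).
    Reduce coefficients mod 3: 2·t ≡ 0 (mod 3).
    The inverse of 2 mod 3 is 2 (since 2·2 = 4 = 1·3 + 1), so t ≡ 2·0 = 0 ≡ 0 (mod 3).
    Then x = 39 + 44·0 = 39, valid modulo lcm(44, 3) = 132: x ≡ 39 (mod 132).
Verify: 39 mod 4 = 3 ✓, 39 mod 11 = 6 ✓, 39 mod 3 = 0 ✓.

x ≡ 39 (mod 132).


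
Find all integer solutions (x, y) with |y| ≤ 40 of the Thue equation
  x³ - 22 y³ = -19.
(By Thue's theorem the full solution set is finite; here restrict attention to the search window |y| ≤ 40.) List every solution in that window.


The equation is x³ - 22y³ = -19. For fixed y, x³ = 22·y³ − 19, so a solution requires the RHS to be a perfect cube.
Strategy: iterate y from -40 to 40, compute RHS = 22·y³ − 19, and check whether it is a (positive or negative) perfect cube.
Check small values of y:
  y = 0: RHS = -19 is not a perfect cube.
  y = 1: RHS = 3 is not a perfect cube.
  y = -1: RHS = -41 is not a perfect cube.
  y = 2: RHS = 157 is not a perfect cube.
  y = -2: RHS = -195 is not a perfect cube.
  y = 3: RHS = 575 is not a perfect cube.
  y = -3: RHS = -613 is not a perfect cube.
Continuing the search up to |y| = 40 finds no solutions either.
No (x, y) in the scanned range satisfies the equation.

No integer solutions with |y| ≤ 40.


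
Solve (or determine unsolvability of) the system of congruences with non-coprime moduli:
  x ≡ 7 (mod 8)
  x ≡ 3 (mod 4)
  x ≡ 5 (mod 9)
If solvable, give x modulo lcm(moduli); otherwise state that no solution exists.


Moduli 8, 4, 9 are not pairwise coprime, so CRT works modulo lcm(m_i) when all pairwise compatibility conditions hold.
Pairwise compatibility: gcd(m_i, m_j) must divide a_i - a_j for every pair.
Merge one congruence at a time:
  Start: x ≡ 7 (mod 8).
  Combine with x ≡ 3 (mod 4): gcd(8, 4) = 4; 3 - 7 = -4, which IS divisible by 4, so compatible.
    Write x = 7 + 8·t and substitute into x ≡ 3 (mod 4): 8·t ≡ 3 − 7 = -4 (mod 4).
    Divide the congruence (and modulus) by g = 4: 2·t ≡ -1 (mod 1).
    Modulo 1 every t works; take t = 0.
    Then x = 7 + 8·0 = 7, valid modulo lcm(8, 4) = 8: x ≡ 7 (mod 8).
  Combine with x ≡ 5 (mod 9): gcd(8, 9) = 1; 5 - 7 = -2, which IS divisible by 1, so compatible.
    Write x = 7 + 8·t and substitute into x ≡ 5 (mod 9): 8·t ≡ 5 − 7 = -2 (mod 9).
    Reduce coefficients mod 9: 8·t ≡ 7 (mod 9).
    The inverse of 8 mod 9 is 8 (since 8·8 = 64 = 7·9 + 1), so t ≡ 8·7 = 56 ≡ 2 (mod 9).
    Then x = 7 + 8·2 = 23, valid modulo lcm(8, 9) = 72: x ≡ 23 (mod 72).
Verify: 23 mod 8 = 7, 23 mod 4 = 3, 23 mod 9 = 5.

x ≡ 23 (mod 72).


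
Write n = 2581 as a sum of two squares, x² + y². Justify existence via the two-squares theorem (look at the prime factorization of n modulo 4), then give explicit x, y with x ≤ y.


Step 1: Factor n = 2581 = 29 · 89.
Step 2: Check the mod-4 condition on each prime factor: 29 ≡ 1 (mod 4), exponent 1; 89 ≡ 1 (mod 4), exponent 1.
All primes ≡ 3 (mod 4) appear to even exponent (or don't appear), so by the two-squares theorem n IS expressible as a sum of two squares.
Step 3: Build a representation. Here n = 29 · 89 is a product of primes ≡ 1 (mod 4). Each prime p ≡ 1 (mod 4) is itself a sum of two squares; find a² by testing p − a² for a perfect square:
  29: 29 − 1² = 28, 29 − 2² = 25 = 5² ⇒ 29 = 2² + 5².
  89: 89 − 1² = 88, 89 − 2² = 85, 89 − 3² = 80, 89 − 4² = 73, 89 − 5² = 64 = 8² ⇒ 89 = 5² + 8².
  Combine using the Brahmagupta–Fibonacci identity (a² + b²)(c² + d²) = (ac − bd)² + (ad + bc)² = (ac + bd)² + (ad − bc)²:
  29 · 89 = 2581: from (2² + 5²)(5² + 8²), take (2·5 − 5·8, 2·8 + 5·5) = (10 − 40, 16 + 25) = (-30, 41); dropping signs (only squares matter) gives (30, 41); check 30² + 41² = 900 + 1681 = 2581 ✓.
Step 4: Order so x ≤ y and verify: 30² + 41² = 900 + 1681 = 2581 = n. ✓

n = 2581 = 30² + 41² (one valid representation with x ≤ y).


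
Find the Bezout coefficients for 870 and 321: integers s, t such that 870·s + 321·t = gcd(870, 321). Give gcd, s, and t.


Euclidean algorithm on (870, 321) — divide until remainder is 0:
  870 = 2 · 321 + 228
  321 = 1 · 228 + 93
  228 = 2 · 93 + 42
  93 = 2 · 42 + 9
  42 = 4 · 9 + 6
  9 = 1 · 6 + 3
  6 = 2 · 3 + 0
gcd(870, 321) = 3.
Track Bezout coefficients alongside the remainders: start with r₀ = 870 = a·1 + b·0 (s = 1, t = 0) and r₁ = 321 = a·0 + b·1 (s = 0, t = 1); each new remainder r_{k+1} = r_{k-1} − q_k·r_k inherits s_{k+1} = s_{k-1} − q_k·s_k, t_{k+1} = t_{k-1} − q_k·t_k, so r_k = a·s_k + b·t_k at every step:
  q = 2: r = 228, s = 1 − 2·0 = 1, t = 0 − 2·1 = -2  (check: 870·1 + 321·(-2) = 228)
  q = 1: r = 93, s = 0 − 1·1 = -1, t = 1 − 1·(-2) = 3  (check: 870·(-1) + 321·3 = 93)
  q = 2: r = 42, s = 1 − 2·(-1) = 3, t = -2 − 2·3 = -8  (check: 870·3 + 321·(-8) = 42)
  q = 2: r = 9, s = -1 − 2·3 = -7, t = 3 − 2·(-8) = 19  (check: 870·(-7) + 321·19 = 9)
  q = 4: r = 6, s = 3 − 4·(-7) = 31, t = -8 − 4·19 = -84  (check: 870·31 + 321·(-84) = 6)
  q = 1: r = 3, s = -7 − 1·31 = -38, t = 19 − 1·(-84) = 103  (check: 870·(-38) + 321·103 = 3)
The row with r = 3 (the gcd) gives the Bezout coefficients s = -38, t = 103.
Result: 870 · (-38) + 321 · (103) = 3.

gcd(870, 321) = 3; s = -38, t = 103 (check: 870·(-38) + 321·103 = 3).


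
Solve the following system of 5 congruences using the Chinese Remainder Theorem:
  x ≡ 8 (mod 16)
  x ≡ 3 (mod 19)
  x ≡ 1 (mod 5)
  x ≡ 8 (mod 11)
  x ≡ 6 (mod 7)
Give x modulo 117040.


Product of moduli M = 16 · 19 · 5 · 11 · 7 = 117040.
Merge one congruence at a time:
  Start: x ≡ 8 (mod 16).
  Combine with x ≡ 3 (mod 19); new modulus lcm = 304.
    Write x = 8 + 16·t and substitute into x ≡ 3 (mod 19): 16·t ≡ 3 − 8 = -5 (mod 19).
    Reduce coefficients mod 19: 16·t ≡ 14 (mod 19).
    The inverse of 16 mod 19 is 6 (since 16·6 = 96 = 5·19 + 1), so t ≡ 6·14 = 84 ≡ 8 (mod 19).
    Then x = 8 + 16·8 = 136, valid modulo lcm(16, 19) = 304: x ≡ 136 (mod 304).
  Combine with x ≡ 1 (mod 5); new modulus lcm = 1520.
    Write x = 136 + 304·t and substitute into x ≡ 1 (mod 5): 304·t ≡ 1 − 136 = -135 (mod 5).
    Reduce coefficients mod 5: 4·t ≡ 0 (mod 5).
    The inverse of 4 mod 5 is 4 (since 4·4 = 16 = 3·5 + 1), so t ≡ 4·0 = 0 ≡ 0 (mod 5).
    Then x = 136 + 304·0 = 136, valid modulo lcm(304, 5) = 1520: x ≡ 136 (mod 1520).
  Combine with x ≡ 8 (mod 11); new modulus lcm = 16720.
    Write x = 136 + 1520·t and substitute into x ≡ 8 (mod 11): 1520·t ≡ 8 − 136 = -128 (mod 11).
    Reduce coefficients mod 11: 2·t ≡ 4 (mod 11).
    The inverse of 2 mod 11 is 6 (since 2·6 = 12 = 1·11 + 1), so t ≡ 6·4 = 24 ≡ 2 (mod 11).
    Then x = 136 + 1520·2 = 3176, valid modulo lcm(1520, 11) = 16720: x ≡ 3176 (mod 16720).
  Combine with x ≡ 6 (mod 7); new modulus lcm = 117040.
    Write x = 3176 + 16720·t and substitute into x ≡ 6 (mod 7): 16720·t ≡ 6 − 3176 = -3170 (mod 7).
    Reduce coefficients mod 7: 4·t ≡ 1 (mod 7).
    The inverse of 4 mod 7 is 2 (since 4·2 = 8 = 1·7 + 1), so t ≡ 2·1 = 2 ≡ 2 (mod 7).
    Then x = 3176 + 16720·2 = 36616, valid modulo lcm(16720, 7) = 117040: x ≡ 36616 (mod 117040).
Verify against each original: 36616 mod 16 = 8, 36616 mod 19 = 3, 36616 mod 5 = 1, 36616 mod 11 = 8, 36616 mod 7 = 6.

x ≡ 36616 (mod 117040).


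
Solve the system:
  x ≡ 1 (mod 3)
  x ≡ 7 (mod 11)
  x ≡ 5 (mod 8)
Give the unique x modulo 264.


Moduli 3, 11, 8 are pairwise coprime; by CRT there is a unique solution modulo M = 3 · 11 · 8 = 264.
Solve pairwise, accumulating the modulus:
  Start with x ≡ 1 (mod 3).
  Combine with x ≡ 7 (mod 11): since gcd(3, 11) = 1, we get a unique residue mod 33.
    Write x = 1 + 3·t and substitute into x ≡ 7 (mod 11): 3·t ≡ 7 − 1 = 6 (mod 11).
    The inverse of 3 mod 11 is 4 (since 3·4 = 12 = 1·11 + 1), so t ≡ 4·6 = 24 ≡ 2 (mod 11).
    Then x = 1 + 3·2 = 7, valid modulo lcm(3, 11) = 33: x ≡ 7 (mod 33).
  Combine with x ≡ 5 (mod 8): since gcd(33, 8) = 1, we get a unique residue mod 264.
    Write x = 7 + 33·t and substitute into x ≡ 5 (mod 8): 33·t ≡ 5 − 7 = -2 (mod 8).
    Reduce coefficients mod 8: 1·t ≡ 6 (mod 8).
    So t ≡ 6 (mod 8).
    Then x = 7 + 33·6 = 205, valid modulo lcm(33, 8) = 264: x ≡ 205 (mod 264).
Verify: 205 mod 3 = 1 ✓, 205 mod 11 = 7 ✓, 205 mod 8 = 5 ✓.

x ≡ 205 (mod 264).


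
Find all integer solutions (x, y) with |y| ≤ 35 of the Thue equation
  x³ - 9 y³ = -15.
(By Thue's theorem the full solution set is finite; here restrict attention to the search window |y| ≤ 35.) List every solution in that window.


The equation is x³ - 9y³ = -15. For fixed y, x³ = 9·y³ − 15, so a solution requires the RHS to be a perfect cube.
Strategy: iterate y from -35 to 35, compute RHS = 9·y³ − 15, and check whether it is a (positive or negative) perfect cube.
Check small values of y:
  y = 0: RHS = -15 is not a perfect cube.
  y = 1: RHS = -6 is not a perfect cube.
  y = -1: RHS = -24 is not a perfect cube.
  y = 2: RHS = 57 is not a perfect cube.
  y = -2: RHS = -87 is not a perfect cube.
  y = 3: RHS = 228 is not a perfect cube.
  y = -3: RHS = -258 is not a perfect cube.
Continuing the search up to |y| = 35 finds no solutions either.
No (x, y) in the scanned range satisfies the equation.

No integer solutions with |y| ≤ 35.


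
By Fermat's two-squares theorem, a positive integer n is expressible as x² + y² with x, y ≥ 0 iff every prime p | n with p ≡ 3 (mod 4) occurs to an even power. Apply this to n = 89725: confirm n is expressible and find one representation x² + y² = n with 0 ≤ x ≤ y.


Step 1: Factor n = 89725 = 5^2 · 37 · 97.
Step 2: Check the mod-4 condition on each prime factor: 5 ≡ 1 (mod 4), exponent 2; 37 ≡ 1 (mod 4), exponent 1; 97 ≡ 1 (mod 4), exponent 1.
All primes ≡ 3 (mod 4) appear to even exponent (or don't appear), so by the two-squares theorem n IS expressible as a sum of two squares.
Step 3: Build a representation. Group n = k² · m with k = 5 and m = 37 · 97 = 3589 (a product of primes ≡ 1 (mod 4)); a representation of m scales to one of n via (k·x)² + (k·y)² = k²(x² + y²). Each prime p ≡ 1 (mod 4) is itself a sum of two squares; find a² by testing p − a² for a perfect square:
  37: 37 − 1² = 36 = 6² ⇒ 37 = 1² + 6².
  97: 97 − 1² = 96, 97 − 2² = 93, 97 − 3² = 88, 97 − 4² = 81 = 9² ⇒ 97 = 4² + 9².
  Combine using the Brahmagupta–Fibonacci identity (a² + b²)(c² + d²) = (ac − bd)² + (ad + bc)² = (ac + bd)² + (ad − bc)²:
  37 · 97 = 3589: from (1² + 6²)(4² + 9²), take (1·4 − 6·9, 1·9 + 6·4) = (4 − 54, 9 + 24) = (-50, 33); dropping signs (only squares matter) gives (50, 33); check 50² + 33² = 2500 + 1089 = 3589 ✓.
  Scale by k = 5: (5·50, 5·33) = (250, 165).
Step 4: Order so x ≤ y and verify: 165² + 250² = 27225 + 62500 = 89725 = n. ✓

n = 89725 = 165² + 250² (one valid representation with x ≤ y).


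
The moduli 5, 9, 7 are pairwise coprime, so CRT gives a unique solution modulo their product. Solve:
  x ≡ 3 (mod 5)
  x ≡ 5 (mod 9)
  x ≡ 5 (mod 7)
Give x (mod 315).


Moduli 5, 9, 7 are pairwise coprime; by CRT there is a unique solution modulo M = 5 · 9 · 7 = 315.
Solve pairwise, accumulating the modulus:
  Start with x ≡ 3 (mod 5).
  Combine with x ≡ 5 (mod 9): since gcd(5, 9) = 1, we get a unique residue mod 45.
    Write x = 3 + 5·t and substitute into x ≡ 5 (mod 9): 5·t ≡ 5 − 3 = 2 (mod 9).
    The inverse of 5 mod 9 is 2 (since 5·2 = 10 = 1·9 + 1), so t ≡ 2·2 = 4 ≡ 4 (mod 9).
    Then x = 3 + 5·4 = 23, valid modulo lcm(5, 9) = 45: x ≡ 23 (mod 45).
  Combine with x ≡ 5 (mod 7): since gcd(45, 7) = 1, we get a unique residue mod 315.
    Write x = 23 + 45·t and substitute into x ≡ 5 (mod 7): 45·t ≡ 5 − 23 = -18 (mod 7).
    Reduce coefficients mod 7: 3·t ≡ 3 (mod 7).
    The inverse of 3 mod 7 is 5 (since 3·5 = 15 = 2·7 + 1), so t ≡ 5·3 = 15 ≡ 1 (mod 7).
    Then x = 23 + 45·1 = 68, valid modulo lcm(45, 7) = 315: x ≡ 68 (mod 315).
Verify: 68 mod 5 = 3 ✓, 68 mod 9 = 5 ✓, 68 mod 7 = 5 ✓.

x ≡ 68 (mod 315).


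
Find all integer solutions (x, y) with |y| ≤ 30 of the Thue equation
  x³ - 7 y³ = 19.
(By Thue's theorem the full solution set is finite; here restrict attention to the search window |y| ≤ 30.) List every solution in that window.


The equation is x³ - 7y³ = 19. For fixed y, x³ = 7·y³ + 19, so a solution requires the RHS to be a perfect cube.
Strategy: iterate y from -30 to 30, compute RHS = 7·y³ + 19, and check whether it is a (positive or negative) perfect cube.
Check small values of y:
  y = 0: RHS = 19 is not a perfect cube.
  y = 1: RHS = 26 is not a perfect cube.
  y = -1: RHS = 12 is not a perfect cube.
  y = 2: RHS = 75 is not a perfect cube.
  y = -2: RHS = -37 is not a perfect cube.
  y = 3: RHS = 208 is not a perfect cube.
  y = -3: RHS = -170 is not a perfect cube.
Continuing the search up to |y| = 30 finds no solutions either.
No (x, y) in the scanned range satisfies the equation.

No integer solutions with |y| ≤ 30.


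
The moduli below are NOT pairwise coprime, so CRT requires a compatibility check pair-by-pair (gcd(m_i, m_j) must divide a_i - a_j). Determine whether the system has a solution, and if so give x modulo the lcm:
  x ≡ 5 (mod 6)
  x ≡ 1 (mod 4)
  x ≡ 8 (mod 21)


Moduli 6, 4, 21 are not pairwise coprime, so CRT works modulo lcm(m_i) when all pairwise compatibility conditions hold.
Pairwise compatibility: gcd(m_i, m_j) must divide a_i - a_j for every pair.
Merge one congruence at a time:
  Start: x ≡ 5 (mod 6).
  Combine with x ≡ 1 (mod 4): gcd(6, 4) = 2; 1 - 5 = -4, which IS divisible by 2, so compatible.
    Write x = 5 + 6·t and substitute into x ≡ 1 (mod 4): 6·t ≡ 1 − 5 = -4 (mod 4).
    Divide the congruence (and modulus) by g = 2: 3·t ≡ -2 (mod 2).
    Reduce coefficients mod 2: 1·t ≡ 0 (mod 2).
    So t ≡ 0 (mod 2).
    Then x = 5 + 6·0 = 5, valid modulo lcm(6, 4) = 12: x ≡ 5 (mod 12).
  Combine with x ≡ 8 (mod 21): gcd(12, 21) = 3; 8 - 5 = 3, which IS divisible by 3, so compatible.
    Write x = 5 + 12·t and substitute into x ≡ 8 (mod 21): 12·t ≡ 8 − 5 = 3 (mod 21).
    Divide the congruence (and modulus) by g = 3: 4·t ≡ 1 (mod 7).
    The inverse of 4 mod 7 is 2 (since 4·2 = 8 = 1·7 + 1), so t ≡ 2·1 = 2 ≡ 2 (mod 7).
    Then x = 5 + 12·2 = 29, valid modulo lcm(12, 21) = 84: x ≡ 29 (mod 84).
Verify: 29 mod 6 = 5, 29 mod 4 = 1, 29 mod 21 = 8.

x ≡ 29 (mod 84).


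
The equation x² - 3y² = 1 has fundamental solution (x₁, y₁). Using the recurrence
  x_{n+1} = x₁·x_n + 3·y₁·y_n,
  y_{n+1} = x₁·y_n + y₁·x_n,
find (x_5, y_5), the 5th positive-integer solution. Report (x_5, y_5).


Step 1: Find the fundamental solution (x₁, y₁) of x² - 3y² = 1.
  Expand √3 as a continued fraction. a₀ = ⌊√3⌋ = 1; iterate m_{k+1} = d_k·a_k − m_k, d_{k+1} = (3 − m_{k+1}²)/d_k, a_{k+1} = ⌊(a₀ + m_{k+1})/d_{k+1}⌋ (starting m₀ = 0, d₀ = 1), with convergents p_k = a_k·p_{k-1} + p_{k-2}, q_k = a_k·q_{k-1} + q_{k-2} (p₋₁ = 1, q₋₁ = 0):
  k = 0: a₀ = 1; p₀/q₀ = 1/1; p₀² − 3·q₀² = 1 − 3 = -2.
  k = 1: m = 1, d = 2, a = ⌊(1 + 1)/2⌋ = 1; p/q = (1·1 + 1)/(1·1 + 0) = 2/1; p² − 3·q² = 4 − 3 = 1.
  The first convergent with p² − 3·q² = 1 gives the fundamental solution (x₁, y₁) = (2, 1).
Step 2: Apply the recurrence (x_{n+1}, y_{n+1}) = (x₁x_n + 3y₁y_n, x₁y_n + y₁x_n) repeatedly.
  From (x_1, y_1) = (2, 1): x_2 = 2·2 + 3·1·1 = 7; y_2 = 2·1 + 1·2 = 4.
  From (x_2, y_2) = (7, 4): x_3 = 2·7 + 3·1·4 = 26; y_3 = 2·4 + 1·7 = 15.
  From (x_3, y_3) = (26, 15): x_4 = 2·26 + 3·1·15 = 97; y_4 = 2·15 + 1·26 = 56.
  From (x_4, y_4) = (97, 56): x_5 = 2·97 + 3·1·56 = 362; y_5 = 2·56 + 1·97 = 209.
Step 3: Verify x_5² - 3·y_5² = 131044 - 131043 = 1 (should be 1). ✓

(x_1, y_1) = (2, 1); (x_5, y_5) = (362, 209).


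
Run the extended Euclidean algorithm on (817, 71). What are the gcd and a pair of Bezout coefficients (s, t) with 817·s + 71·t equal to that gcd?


Euclidean algorithm on (817, 71) — divide until remainder is 0:
  817 = 11 · 71 + 36
  71 = 1 · 36 + 35
  36 = 1 · 35 + 1
  35 = 35 · 1 + 0
gcd(817, 71) = 1.
Track Bezout coefficients alongside the remainders: start with r₀ = 817 = a·1 + b·0 (s = 1, t = 0) and r₁ = 71 = a·0 + b·1 (s = 0, t = 1); each new remainder r_{k+1} = r_{k-1} − q_k·r_k inherits s_{k+1} = s_{k-1} − q_k·s_k, t_{k+1} = t_{k-1} − q_k·t_k, so r_k = a·s_k + b·t_k at every step:
  q = 11: r = 36, s = 1 − 11·0 = 1, t = 0 − 11·1 = -11  (check: 817·1 + 71·(-11) = 36)
  q = 1: r = 35, s = 0 − 1·1 = -1, t = 1 − 1·(-11) = 12  (check: 817·(-1) + 71·12 = 35)
  q = 1: r = 1, s = 1 − 1·(-1) = 2, t = -11 − 1·12 = -23  (check: 817·2 + 71·(-23) = 1)
The row with r = 1 (the gcd) gives the Bezout coefficients s = 2, t = -23.
Result: 817 · (2) + 71 · (-23) = 1.

gcd(817, 71) = 1; s = 2, t = -23 (check: 817·2 + 71·(-23) = 1).


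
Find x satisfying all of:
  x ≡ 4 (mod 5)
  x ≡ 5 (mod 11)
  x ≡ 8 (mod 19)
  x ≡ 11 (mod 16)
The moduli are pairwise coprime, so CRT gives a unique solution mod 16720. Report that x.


Product of moduli M = 5 · 11 · 19 · 16 = 16720.
Merge one congruence at a time:
  Start: x ≡ 4 (mod 5).
  Combine with x ≡ 5 (mod 11); new modulus lcm = 55.
    Write x = 4 + 5·t and substitute into x ≡ 5 (mod 11): 5·t ≡ 5 − 4 = 1 (mod 11).
    The inverse of 5 mod 11 is 9 (since 5·9 = 45 = 4·11 + 1), so t ≡ 9·1 = 9 ≡ 9 (mod 11).
    Then x = 4 + 5·9 = 49, valid modulo lcm(5, 11) = 55: x ≡ 49 (mod 55).
  Combine with x ≡ 8 (mod 19); new modulus lcm = 1045.
    Write x = 49 + 55·t and substitute into x ≡ 8 (mod 19): 55·t ≡ 8 − 49 = -41 (mod 19).
    Reduce coefficients mod 19: 17·t ≡ 16 (mod 19).
    The inverse of 17 mod 19 is 9 (since 17·9 = 153 = 8·19 + 1), so t ≡ 9·16 = 144 ≡ 11 (mod 19).
    Then x = 49 + 55·11 = 654, valid modulo lcm(55, 19) = 1045: x ≡ 654 (mod 1045).
  Combine with x ≡ 11 (mod 16); new modulus lcm = 16720.
    Write x = 654 + 1045·t and substitute into x ≡ 11 (mod 16): 1045·t ≡ 11 − 654 = -643 (mod 16).
    Reduce coefficients mod 16: 5·t ≡ 13 (mod 16).
    The inverse of 5 mod 16 is 13 (since 5·13 = 65 = 4·16 + 1), so t ≡ 13·13 = 169 ≡ 9 (mod 16).
    Then x = 654 + 1045·9 = 10059, valid modulo lcm(1045, 16) = 16720: x ≡ 10059 (mod 16720).
Verify against each original: 10059 mod 5 = 4, 10059 mod 11 = 5, 10059 mod 19 = 8, 10059 mod 16 = 11.

x ≡ 10059 (mod 16720).


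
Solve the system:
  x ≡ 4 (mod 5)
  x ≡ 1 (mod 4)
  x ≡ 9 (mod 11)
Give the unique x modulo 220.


Moduli 5, 4, 11 are pairwise coprime; by CRT there is a unique solution modulo M = 5 · 4 · 11 = 220.
Solve pairwise, accumulating the modulus:
  Start with x ≡ 4 (mod 5).
  Combine with x ≡ 1 (mod 4): since gcd(5, 4) = 1, we get a unique residue mod 20.
    Write x = 4 + 5·t and substitute into x ≡ 1 (mod 4): 5·t ≡ 1 − 4 = -3 (mod 4).
    Reduce coefficients mod 4: 1·t ≡ 1 (mod 4).
    So t ≡ 1 (mod 4).
    Then x = 4 + 5·1 = 9, valid modulo lcm(5, 4) = 20: x ≡ 9 (mod 20).
  Combine with x ≡ 9 (mod 11): since gcd(20, 11) = 1, we get a unique residue mod 220.
    Write x = 9 + 20·t and substitute into x ≡ 9 (mod 11): 20·t ≡ 9 − 9 = 0 (mod 11).
    Reduce coefficients mod 11: 9·t ≡ 0 (mod 11).
    The inverse of 9 mod 11 is 5 (since 9·5 = 45 = 4·11 + 1), so t ≡ 5·0 = 0 ≡ 0 (mod 11).
    Then x = 9 + 20·0 = 9, valid modulo lcm(20, 11) = 220: x ≡ 9 (mod 220).
Verify: 9 mod 5 = 4 ✓, 9 mod 4 = 1 ✓, 9 mod 11 = 9 ✓.

x ≡ 9 (mod 220).


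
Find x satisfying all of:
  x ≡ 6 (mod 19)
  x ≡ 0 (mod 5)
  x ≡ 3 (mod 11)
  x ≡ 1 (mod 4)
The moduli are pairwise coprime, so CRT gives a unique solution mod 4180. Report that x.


Product of moduli M = 19 · 5 · 11 · 4 = 4180.
Merge one congruence at a time:
  Start: x ≡ 6 (mod 19).
  Combine with x ≡ 0 (mod 5); new modulus lcm = 95.
    Write x = 6 + 19·t and substitute into x ≡ 0 (mod 5): 19·t ≡ 0 − 6 = -6 (mod 5).
    Reduce coefficients mod 5: 4·t ≡ 4 (mod 5).
    The inverse of 4 mod 5 is 4 (since 4·4 = 16 = 3·5 + 1), so t ≡ 4·4 = 16 ≡ 1 (mod 5).
    Then x = 6 + 19·1 = 25, valid modulo lcm(19, 5) = 95: x ≡ 25 (mod 95).
  Combine with x ≡ 3 (mod 11); new modulus lcm = 1045.
    Write x = 25 + 95·t and substitute into x ≡ 3 (mod 11): 95·t ≡ 3 − 25 = -22 (mod 11).
    Reduce coefficients mod 11: 7·t ≡ 0 (mod 11).
    The inverse of 7 mod 11 is 8 (since 7·8 = 56 = 5·11 + 1), so t ≡ 8·0 = 0 ≡ 0 (mod 11).
    Then x = 25 + 95·0 = 25, valid modulo lcm(95, 11) = 1045: x ≡ 25 (mod 1045).
  Combine with x ≡ 1 (mod 4); new modulus lcm = 4180.
    Write x = 25 + 1045·t and substitute into x ≡ 1 (mod 4): 1045·t ≡ 1 − 25 = -24 (mod 4).
    Reduce coefficients mod 4: 1·t ≡ 0 (mod 4).
    So t ≡ 0 (mod 4).
    Then x = 25 + 1045·0 = 25, valid modulo lcm(1045, 4) = 4180: x ≡ 25 (mod 4180).
Verify against each original: 25 mod 19 = 6, 25 mod 5 = 0, 25 mod 11 = 3, 25 mod 4 = 1.

x ≡ 25 (mod 4180).
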